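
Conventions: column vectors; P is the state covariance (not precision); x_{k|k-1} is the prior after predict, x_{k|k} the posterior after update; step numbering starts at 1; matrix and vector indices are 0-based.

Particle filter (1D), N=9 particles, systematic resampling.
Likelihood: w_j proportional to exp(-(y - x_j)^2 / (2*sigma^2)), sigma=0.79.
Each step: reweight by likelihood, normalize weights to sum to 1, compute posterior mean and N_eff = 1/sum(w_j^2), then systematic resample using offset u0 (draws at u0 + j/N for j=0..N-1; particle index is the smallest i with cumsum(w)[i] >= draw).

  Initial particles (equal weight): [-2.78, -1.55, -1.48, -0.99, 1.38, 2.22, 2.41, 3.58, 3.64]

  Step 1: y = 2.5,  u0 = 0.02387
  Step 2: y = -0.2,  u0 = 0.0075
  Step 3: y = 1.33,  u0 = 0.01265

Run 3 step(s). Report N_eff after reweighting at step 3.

step 1: w=[0.0000, 0.0000, 0.0000, 0.0000, 0.1202, 0.3085, 0.3263, 0.1290, 0.1160]  mean=2.5211  Neff=4.0621  idx=[4, 5, 5, 5, 6, 6, 6, 7, 8]
step 2: w=[0.7705, 0.0522, 0.0522, 0.0522, 0.0243, 0.0243, 0.0243, 0.0001, 0.0000]  mean=1.5868  Neff=1.6568  idx=[0, 0, 0, 0, 0, 0, 0, 1, 3]
step 3: w=[0.1240, 0.1240, 0.1240, 0.1240, 0.1240, 0.1240, 0.1240, 0.0659, 0.0659]  mean=1.4907  Neff=8.5933  idx=[0, 0, 1, 2, 3, 4, 5, 6, 7]

N_eff = 8.5933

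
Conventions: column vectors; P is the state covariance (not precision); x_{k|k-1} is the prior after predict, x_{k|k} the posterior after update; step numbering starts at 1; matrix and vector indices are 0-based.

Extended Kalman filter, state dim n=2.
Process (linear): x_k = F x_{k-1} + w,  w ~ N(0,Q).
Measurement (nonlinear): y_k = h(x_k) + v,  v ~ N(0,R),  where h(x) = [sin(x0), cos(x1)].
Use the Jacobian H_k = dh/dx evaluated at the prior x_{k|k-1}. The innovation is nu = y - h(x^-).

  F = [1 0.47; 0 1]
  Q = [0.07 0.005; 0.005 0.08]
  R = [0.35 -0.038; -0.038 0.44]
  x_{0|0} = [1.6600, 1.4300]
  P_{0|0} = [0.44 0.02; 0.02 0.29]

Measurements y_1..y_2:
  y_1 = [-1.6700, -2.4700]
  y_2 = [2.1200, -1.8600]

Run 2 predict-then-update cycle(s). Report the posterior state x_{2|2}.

x_post = [7.1453, 3.4286]

step 1: x^-=[2.3321, 1.4300]  P^-=[0.5929 0.1613; 0.1613 0.3700]  H_jac=[-0.6899 0.0000; 0.0000 -0.9901]  S=[0.6322 0.0722; 0.0722 0.8027]  K=[-0.6307 -0.1422; -0.1252 -0.4451]  nu=[-2.3939, -2.6103]  x^+=[4.2134, 2.8916]  P^+=[0.3122 0.0390; 0.0390 0.1930]
step 2: x^-=[5.5724, 2.8916]  P^-=[0.4615 0.1347; 0.1347 0.2730]  H_jac=[0.7579 0.0000; 0.0000 -0.2474]  S=[0.6151 -0.0633; -0.0633 0.4567]  K=[0.5692 0.0059; 0.1530 -0.1267]  nu=[2.7724, -0.8911]  x^+=[7.1453, 3.4286]  P^+=[0.2626 0.0770; 0.0770 0.2488]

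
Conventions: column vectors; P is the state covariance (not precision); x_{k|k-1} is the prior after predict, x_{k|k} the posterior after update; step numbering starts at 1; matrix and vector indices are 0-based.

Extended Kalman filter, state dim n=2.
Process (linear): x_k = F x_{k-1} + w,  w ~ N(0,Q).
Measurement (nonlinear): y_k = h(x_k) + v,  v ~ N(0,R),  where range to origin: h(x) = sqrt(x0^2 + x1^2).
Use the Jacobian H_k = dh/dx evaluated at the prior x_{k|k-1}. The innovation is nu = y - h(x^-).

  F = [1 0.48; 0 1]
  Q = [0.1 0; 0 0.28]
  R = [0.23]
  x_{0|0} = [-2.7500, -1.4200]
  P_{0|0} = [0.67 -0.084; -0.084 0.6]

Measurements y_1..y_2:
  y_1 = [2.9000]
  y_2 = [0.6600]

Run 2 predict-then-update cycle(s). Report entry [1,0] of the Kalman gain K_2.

K[1,0] = -0.6017

step 1: x^-=[-3.4316, -1.4200]  P^-=[0.8276 0.2040; 0.2040 0.8800]  H_jac=[-0.9240 -0.3824]  S=[1.2094]  K=[-0.6968; -0.4341]  nu=[-0.8138]  x^+=[-2.8645, -1.0668]  P^+=[0.2404 -0.1618; -0.1618 0.6521]
step 2: x^-=[-3.3766, -1.0668]  P^-=[0.3353 0.1512; 0.1512 0.9321]  H_jac=[-0.9535 -0.3012]  S=[0.7064]  K=[-0.5172; -0.6017]  nu=[-2.8811]  x^+=[-1.8866, 0.6667]  P^+=[0.1464 -0.0686; -0.0686 0.6764]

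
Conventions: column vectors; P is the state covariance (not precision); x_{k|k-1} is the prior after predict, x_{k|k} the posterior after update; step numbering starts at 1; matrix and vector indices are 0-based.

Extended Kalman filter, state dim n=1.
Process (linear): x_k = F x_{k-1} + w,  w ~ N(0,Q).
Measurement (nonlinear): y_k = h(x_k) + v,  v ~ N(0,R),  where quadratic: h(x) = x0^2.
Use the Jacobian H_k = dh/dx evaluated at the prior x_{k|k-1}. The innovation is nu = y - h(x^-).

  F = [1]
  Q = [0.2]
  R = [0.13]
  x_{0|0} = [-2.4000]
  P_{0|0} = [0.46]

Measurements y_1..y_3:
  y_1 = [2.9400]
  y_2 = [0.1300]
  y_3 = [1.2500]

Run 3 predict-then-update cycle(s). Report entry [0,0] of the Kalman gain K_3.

K[0,0] = -0.4378

step 1: x^-=[-2.4000]  P^-=[0.6600]  H_jac=[-4.8000]  S=[15.3364]  K=[-0.2066]  nu=[-2.8200]  x^+=[-1.8175]  P^+=[0.0056]
step 2: x^-=[-1.8175]  P^-=[0.2056]  H_jac=[-3.6350]  S=[2.8465]  K=[-0.2625]  nu=[-3.1732]  x^+=[-0.9844]  P^+=[0.0094]
step 3: x^-=[-0.9844]  P^-=[0.2094]  H_jac=[-1.9687]  S=[0.9416]  K=[-0.4378]  nu=[0.2810]  x^+=[-1.1074]  P^+=[0.0289]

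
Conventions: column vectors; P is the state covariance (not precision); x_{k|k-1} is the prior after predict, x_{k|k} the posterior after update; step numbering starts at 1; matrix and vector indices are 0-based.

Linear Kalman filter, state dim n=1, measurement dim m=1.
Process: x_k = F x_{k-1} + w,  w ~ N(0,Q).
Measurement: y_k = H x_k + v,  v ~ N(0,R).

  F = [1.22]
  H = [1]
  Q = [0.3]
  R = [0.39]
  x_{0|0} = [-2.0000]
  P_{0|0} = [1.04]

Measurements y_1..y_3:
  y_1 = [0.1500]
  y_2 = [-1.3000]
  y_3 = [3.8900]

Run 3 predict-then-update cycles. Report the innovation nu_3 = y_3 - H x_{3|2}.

step 1: x^-=[-2.4400]  P^-=[1.8479]  S=[2.2379]  K=[0.8257]  nu=[2.5900]  x^+=[-0.3014]  P^+=[0.3220]
step 2: x^-=[-0.3677]  P^-=[0.7793]  S=[1.1693]  K=[0.6665]  nu=[-0.9323]  x^+=[-0.9890]  P^+=[0.2599]
step 3: x^-=[-1.2066]  P^-=[0.6869]  S=[1.0769]  K=[0.6378]  nu=[5.0966]  x^+=[2.0442]  P^+=[0.2488]

innov = [5.0966]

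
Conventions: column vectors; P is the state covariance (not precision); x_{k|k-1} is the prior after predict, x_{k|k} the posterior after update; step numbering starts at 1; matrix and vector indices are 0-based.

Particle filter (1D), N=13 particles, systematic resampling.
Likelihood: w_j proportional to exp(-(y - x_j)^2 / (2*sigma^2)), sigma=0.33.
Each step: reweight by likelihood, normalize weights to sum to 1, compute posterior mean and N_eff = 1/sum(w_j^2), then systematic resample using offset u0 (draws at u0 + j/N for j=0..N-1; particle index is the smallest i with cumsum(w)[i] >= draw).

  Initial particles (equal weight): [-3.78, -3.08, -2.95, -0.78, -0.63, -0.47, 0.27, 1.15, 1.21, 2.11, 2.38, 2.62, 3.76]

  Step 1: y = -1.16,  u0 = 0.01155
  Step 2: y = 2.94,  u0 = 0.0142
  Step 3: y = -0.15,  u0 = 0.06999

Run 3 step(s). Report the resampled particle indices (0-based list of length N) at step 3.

step 1: w=[0.0000, 0.0000, 0.0000, 0.5706, 0.3049, 0.1244, 0.0001, 0.0000, 0.0000, 0.0000, 0.0000, 0.0000, 0.0000]  mean=-0.6956  Neff=2.3041  idx=[3, 3, 3, 3, 3, 3, 3, 3, 4, 4, 4, 4, 5]
step 2: w=[0.0000, 0.0000, 0.0000, 0.0000, 0.0000, 0.0000, 0.0000, 0.0000, 0.0058, 0.0058, 0.0058, 0.0058, 0.9765]  mean=-0.4738  Neff=1.0485  idx=[10, 12, 12, 12, 12, 12, 12, 12, 12, 12, 12, 12, 12]
step 3: w=[0.0443, 0.0796, 0.0796, 0.0796, 0.0796, 0.0796, 0.0796, 0.0796, 0.0796, 0.0796, 0.0796, 0.0796, 0.0796]  mean=-0.4771  Neff=12.8075  idx=[1, 2, 3, 4, 5, 6, 7, 8, 9, 10, 10, 11, 12]

resampled_idx = [1, 2, 3, 4, 5, 6, 7, 8, 9, 10, 10, 11, 12]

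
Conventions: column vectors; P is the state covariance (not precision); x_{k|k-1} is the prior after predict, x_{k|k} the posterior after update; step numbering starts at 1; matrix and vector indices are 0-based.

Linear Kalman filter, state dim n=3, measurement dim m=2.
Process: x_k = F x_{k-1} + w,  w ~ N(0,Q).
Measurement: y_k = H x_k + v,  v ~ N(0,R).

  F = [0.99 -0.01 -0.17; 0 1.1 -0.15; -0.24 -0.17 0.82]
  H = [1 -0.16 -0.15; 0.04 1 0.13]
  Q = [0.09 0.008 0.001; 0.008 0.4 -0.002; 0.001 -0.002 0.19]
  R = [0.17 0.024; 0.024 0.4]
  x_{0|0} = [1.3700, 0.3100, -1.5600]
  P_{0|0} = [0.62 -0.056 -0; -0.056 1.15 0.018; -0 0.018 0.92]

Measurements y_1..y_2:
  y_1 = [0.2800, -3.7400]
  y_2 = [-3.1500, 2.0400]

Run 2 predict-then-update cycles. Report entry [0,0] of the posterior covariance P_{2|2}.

step 1: x^-=[1.6184, 0.5750, -1.6607]  P^-=[0.7255 -0.0455 -0.2629; -0.0455 1.8063 -0.2987; -0.2629 -0.2987 0.8680]  S=[1.0404 -0.2797; -0.2797 2.1380]  K=[0.7627 0.0761; -0.0585 0.8182; -0.3696 -0.1402]  nu=[-1.4955, -4.1638]  x^+=[0.1610, -2.7442, -0.5241]  P^+=[0.1404 0.0411 0.0154; 0.0411 0.3448 -0.1582; 0.0154 -0.1582 0.7128]
step 2: x^-=[0.2759, -2.9400, -0.0019]  P^-=[0.2417 0.0942 -0.1281; 0.0942 0.8854 -0.3112; -0.1281 -0.3112 0.7287]  S=[0.4441 0.0087; 0.0087 1.2234]  K=[0.5522 0.0674; -0.0153 0.6939; -0.4190 -0.1782]  nu=[-3.8966, 4.9692]  x^+=[-1.5410, 0.5674, 0.7455]  P^+=[0.1001 0.0375 -0.0096; 0.0375 0.2965 -0.1603; -0.0096 -0.1603 0.6106]

P_post[0,0] = 0.1001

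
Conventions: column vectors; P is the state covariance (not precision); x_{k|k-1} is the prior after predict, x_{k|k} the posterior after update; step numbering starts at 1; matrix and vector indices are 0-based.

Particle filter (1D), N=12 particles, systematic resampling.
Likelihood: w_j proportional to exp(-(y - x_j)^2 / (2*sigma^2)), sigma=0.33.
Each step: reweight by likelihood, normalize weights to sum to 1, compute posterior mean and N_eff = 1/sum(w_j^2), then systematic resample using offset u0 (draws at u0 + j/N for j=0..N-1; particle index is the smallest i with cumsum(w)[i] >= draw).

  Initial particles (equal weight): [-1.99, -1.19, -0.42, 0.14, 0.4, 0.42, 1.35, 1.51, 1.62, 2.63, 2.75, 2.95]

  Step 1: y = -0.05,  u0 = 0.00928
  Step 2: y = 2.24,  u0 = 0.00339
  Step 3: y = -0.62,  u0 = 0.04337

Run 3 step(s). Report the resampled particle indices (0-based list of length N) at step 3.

resampled_idx = [0, 0, 0, 0, 0, 1, 2, 4, 5, 7, 9, 11]

step 1: w=[0.0000, 0.0012, 0.2492, 0.3958, 0.1844, 0.1694, 0.0001, 0.0000, 0.0000, 0.0000, 0.0000, 0.0000]  mean=0.0943  Neff=3.5533  idx=[2, 2, 2, 3, 3, 3, 3, 3, 4, 4, 5, 5]
step 2: w=[0.0000, 0.0000, 0.0000, 0.0019, 0.0019, 0.0019, 0.0019, 0.0019, 0.2064, 0.2064, 0.2889, 0.2889]  mean=0.4091  Neff=3.9657  idx=[4, 8, 8, 9, 9, 9, 10, 10, 10, 11, 11, 11]
step 3: w=[0.4565, 0.0545, 0.0545, 0.0545, 0.0545, 0.0545, 0.0451, 0.0451, 0.0451, 0.0451, 0.0451, 0.0451]  mean=0.2867  Neff=4.2459  idx=[0, 0, 0, 0, 0, 1, 2, 4, 5, 7, 9, 11]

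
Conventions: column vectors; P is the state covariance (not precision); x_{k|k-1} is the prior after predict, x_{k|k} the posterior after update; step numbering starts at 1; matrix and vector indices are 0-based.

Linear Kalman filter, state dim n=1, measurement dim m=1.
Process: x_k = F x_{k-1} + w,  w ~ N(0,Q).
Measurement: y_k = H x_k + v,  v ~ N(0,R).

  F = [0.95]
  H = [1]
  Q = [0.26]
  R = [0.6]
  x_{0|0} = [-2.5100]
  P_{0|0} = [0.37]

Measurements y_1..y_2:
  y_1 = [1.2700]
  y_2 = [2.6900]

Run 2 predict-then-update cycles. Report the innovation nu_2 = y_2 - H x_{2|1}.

innov = [3.2282]

step 1: x^-=[-2.3845]  P^-=[0.5939]  S=[1.1939]  K=[0.4975]  nu=[3.6545]  x^+=[-0.5665]  P^+=[0.2985]
step 2: x^-=[-0.5382]  P^-=[0.5294]  S=[1.1294]  K=[0.4687]  nu=[3.2282]  x^+=[0.9749]  P^+=[0.2812]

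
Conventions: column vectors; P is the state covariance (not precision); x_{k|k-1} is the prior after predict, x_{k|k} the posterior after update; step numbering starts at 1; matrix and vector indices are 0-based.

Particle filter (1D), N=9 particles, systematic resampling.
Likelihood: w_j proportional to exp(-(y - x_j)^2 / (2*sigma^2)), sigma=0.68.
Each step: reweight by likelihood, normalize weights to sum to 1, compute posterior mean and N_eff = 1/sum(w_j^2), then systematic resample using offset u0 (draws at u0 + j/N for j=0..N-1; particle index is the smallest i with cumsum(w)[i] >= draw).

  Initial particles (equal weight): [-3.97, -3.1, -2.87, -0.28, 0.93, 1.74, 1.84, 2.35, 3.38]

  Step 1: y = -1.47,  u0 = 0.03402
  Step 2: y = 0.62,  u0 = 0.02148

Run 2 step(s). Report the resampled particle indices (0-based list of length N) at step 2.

resampled_idx = [4, 4, 5, 5, 6, 6, 7, 7, 8]

step 1: w=[0.0029, 0.1427, 0.3033, 0.5460, 0.0050, 0.0000, 0.0000, 0.0000, 0.0000]  mean=-1.4726  Neff=2.4359  idx=[1, 1, 2, 2, 3, 3, 3, 3, 3]
step 2: w=[0.0000, 0.0000, 0.0000, 0.0000, 0.2000, 0.2000, 0.2000, 0.2000, 0.2000]  mean=-0.2800  Neff=5.0000  idx=[4, 4, 5, 5, 6, 6, 7, 7, 8]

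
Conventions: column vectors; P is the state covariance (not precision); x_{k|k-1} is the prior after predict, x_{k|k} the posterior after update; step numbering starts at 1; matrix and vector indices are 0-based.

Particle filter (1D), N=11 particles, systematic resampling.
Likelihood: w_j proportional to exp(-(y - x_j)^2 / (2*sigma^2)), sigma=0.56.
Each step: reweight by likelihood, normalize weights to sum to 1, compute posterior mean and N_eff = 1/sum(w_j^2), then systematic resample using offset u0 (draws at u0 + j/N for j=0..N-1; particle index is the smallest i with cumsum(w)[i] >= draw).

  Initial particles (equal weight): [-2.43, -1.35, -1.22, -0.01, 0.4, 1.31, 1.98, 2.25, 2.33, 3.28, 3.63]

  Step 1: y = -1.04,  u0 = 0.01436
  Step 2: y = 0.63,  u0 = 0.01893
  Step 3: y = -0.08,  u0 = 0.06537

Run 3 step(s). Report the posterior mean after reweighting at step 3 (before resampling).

post_mean = -0.0252

step 1: w=[0.0221, 0.4135, 0.4578, 0.0888, 0.0177, 0.0001, 0.0000, 0.0000, 0.0000, 0.0000, 0.0000]  mean=-1.1643  Neff=2.5690  idx=[0, 1, 1, 1, 1, 2, 2, 2, 2, 2, 3]
step 2: w=[0.0000, 0.0035, 0.0035, 0.0035, 0.0035, 0.0078, 0.0078, 0.0078, 0.0078, 0.0078, 0.9471]  mean=-0.0758  Neff=1.1143  idx=[5, 10, 10, 10, 10, 10, 10, 10, 10, 10, 10]
step 3: w=[0.0125, 0.0987, 0.0987, 0.0987, 0.0987, 0.0987, 0.0987, 0.0987, 0.0987, 0.0987, 0.0987]  mean=-0.0252  Neff=10.2389  idx=[1, 2, 3, 4, 5, 6, 7, 7, 8, 9, 10]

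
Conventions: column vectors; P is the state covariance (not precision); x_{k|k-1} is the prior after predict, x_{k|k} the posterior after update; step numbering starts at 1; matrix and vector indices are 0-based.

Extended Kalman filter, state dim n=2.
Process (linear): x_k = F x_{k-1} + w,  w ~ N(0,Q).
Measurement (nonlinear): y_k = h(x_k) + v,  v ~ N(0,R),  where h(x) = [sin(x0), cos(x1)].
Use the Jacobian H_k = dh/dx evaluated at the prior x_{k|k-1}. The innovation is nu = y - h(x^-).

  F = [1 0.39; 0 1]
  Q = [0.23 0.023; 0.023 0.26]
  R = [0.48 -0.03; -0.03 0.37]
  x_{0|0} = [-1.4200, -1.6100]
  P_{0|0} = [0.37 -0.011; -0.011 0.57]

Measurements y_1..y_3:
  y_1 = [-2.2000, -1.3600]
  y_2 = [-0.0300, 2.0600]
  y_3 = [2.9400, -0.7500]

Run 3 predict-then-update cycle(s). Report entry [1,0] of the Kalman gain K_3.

K[1,0] = -0.0756

step 1: x^-=[-2.0479, -1.6100]  P^-=[0.6781 0.2343; 0.2343 0.8300]  H_jac=[-0.4592 0.0000; 0.0000 0.9992]  S=[0.6230 -0.1375; -0.1375 1.1987]  K=[-0.4686 0.1416; -0.0205 0.6895]  nu=[-1.3117, -1.3208]  x^+=[-1.6202, -2.4938]  P^+=[0.4991 0.0665; 0.0665 0.2559]
step 2: x^-=[-2.5928, -2.4938]  P^-=[0.8198 0.1893; 0.1893 0.5159]  H_jac=[-0.8532 0.0000; 0.0000 0.6034]  S=[1.0768 -0.1275; -0.1275 0.5579]  K=[-0.6427 0.0579; -0.0863 0.5384]  nu=[0.4916, 2.8574]  x^+=[-2.7433, -0.9979]  P^+=[0.3637 0.0675; 0.0675 0.3344]
step 3: x^-=[-3.1325, -0.9979]  P^-=[0.6971 0.2209; 0.2209 0.5944]  H_jac=[-1.0000 0.0000; 0.0000 0.8403]  S=[1.1771 -0.2156; -0.2156 0.7897]  K=[-0.5781 0.0772; -0.0756 0.6118]  nu=[2.9491, -1.2921]  x^+=[-4.9371, -2.0113]  P^+=[0.2798 0.0546; 0.0546 0.2721]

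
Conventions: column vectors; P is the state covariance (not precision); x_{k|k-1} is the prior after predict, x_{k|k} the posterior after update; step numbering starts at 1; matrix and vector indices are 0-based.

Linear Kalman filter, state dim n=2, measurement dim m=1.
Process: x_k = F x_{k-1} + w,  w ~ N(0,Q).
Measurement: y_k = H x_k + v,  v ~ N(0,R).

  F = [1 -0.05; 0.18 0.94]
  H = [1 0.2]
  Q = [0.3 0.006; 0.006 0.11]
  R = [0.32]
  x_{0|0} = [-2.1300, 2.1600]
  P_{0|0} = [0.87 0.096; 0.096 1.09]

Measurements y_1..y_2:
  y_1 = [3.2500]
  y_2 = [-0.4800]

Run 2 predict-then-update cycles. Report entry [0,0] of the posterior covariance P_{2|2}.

step 1: x^-=[-2.2380, 1.6470]  P^-=[1.1631 0.2007; 0.2007 1.1338]  S=[1.6088]  K=[0.7479; 0.2657]  nu=[5.1586]  x^+=[1.6203, 3.0178]  P^+=[0.2631 -0.1190; -0.1190 1.0202]
step 2: x^-=[1.4695, 3.1284]  P^-=[0.5776 -0.1054; -0.1054 0.9797]  S=[0.8946]  K=[0.6221; 0.1012]  nu=[-2.5751]  x^+=[-0.1324, 2.8677]  P^+=[0.2314 -0.1617; -0.1617 0.9705]

P_post[0,0] = 0.2314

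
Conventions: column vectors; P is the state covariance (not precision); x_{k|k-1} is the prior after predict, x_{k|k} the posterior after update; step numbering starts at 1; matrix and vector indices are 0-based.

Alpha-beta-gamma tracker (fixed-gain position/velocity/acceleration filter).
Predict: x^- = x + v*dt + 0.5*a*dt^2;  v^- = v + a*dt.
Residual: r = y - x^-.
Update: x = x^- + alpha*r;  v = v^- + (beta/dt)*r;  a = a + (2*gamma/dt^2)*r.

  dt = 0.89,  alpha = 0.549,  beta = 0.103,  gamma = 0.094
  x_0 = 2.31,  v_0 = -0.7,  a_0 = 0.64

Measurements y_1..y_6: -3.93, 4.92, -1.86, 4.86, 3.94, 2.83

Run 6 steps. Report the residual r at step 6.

resid = -3.2377

step 1: x_pred=1.9405  r=-5.8705  x^+=-1.2824  v^+=-0.8098  a^+=-0.7533
step 2: x_pred=-2.3015  r=7.2215  x^+=1.6631  v^+=-0.6445  a^+=0.9607
step 3: x_pred=1.4700  r=-3.3300  x^+=-0.3582  v^+=-0.1749  a^+=0.1703
step 4: x_pred=-0.4464  r=5.3064  x^+=2.4668  v^+=0.5908  a^+=1.4297
step 5: x_pred=3.5589  r=0.3811  x^+=3.7681  v^+=1.9074  a^+=1.5202
step 6: x_pred=6.0677  r=-3.2377  x^+=4.2902  v^+=2.8856  a^+=0.7517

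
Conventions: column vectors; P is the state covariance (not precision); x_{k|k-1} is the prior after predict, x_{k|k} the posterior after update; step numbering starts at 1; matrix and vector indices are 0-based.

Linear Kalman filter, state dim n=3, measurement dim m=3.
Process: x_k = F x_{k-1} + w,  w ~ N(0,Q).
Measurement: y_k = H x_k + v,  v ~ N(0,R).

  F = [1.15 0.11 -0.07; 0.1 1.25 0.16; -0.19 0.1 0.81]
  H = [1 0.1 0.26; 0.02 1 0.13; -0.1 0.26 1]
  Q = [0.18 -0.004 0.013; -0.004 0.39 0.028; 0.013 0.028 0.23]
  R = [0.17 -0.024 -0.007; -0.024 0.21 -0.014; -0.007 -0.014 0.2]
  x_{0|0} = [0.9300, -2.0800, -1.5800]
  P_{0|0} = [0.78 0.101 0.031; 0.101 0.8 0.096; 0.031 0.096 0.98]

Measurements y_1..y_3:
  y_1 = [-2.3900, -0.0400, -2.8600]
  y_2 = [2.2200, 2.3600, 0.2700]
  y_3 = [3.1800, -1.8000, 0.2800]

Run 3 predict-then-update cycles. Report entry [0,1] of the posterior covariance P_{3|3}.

step 1: x^-=[0.9513, -2.7598, -1.6645]  P^-=[1.2451 0.3298 -0.1575; 0.3298 1.7375 0.3175; -0.1575 0.3175 0.9113]  S=[1.4947 0.6013 0.1328; 0.6013 2.0584 0.8496; 0.1328 0.8496 1.4207]  K=[0.8446 0.0070 -0.2213; 0.0493 0.8510 0.0047; 0.0569 -0.1294 0.7827]  nu=[-2.6326, 2.9172, -0.3828]  x^+=[-1.1669, -0.4089, -2.4914]  P^+=[0.1545 -0.0148 -0.0310; -0.0148 0.1857 -0.0611; -0.0310 -0.0611 0.1707]
step 2: x^-=[-1.2125, -1.0264, -1.8372]  P^-=[0.3896 0.0148 -0.0641; 0.0148 0.6570 0.0094; -0.0641 0.0094 0.3497]  S=[0.5599 0.0700 0.0049; 0.0700 0.8757 0.2093; 0.0049 0.2093 0.6149]  K=[0.6698 0.0028 -0.1676; 0.0554 0.7382 0.0389; 0.0555 -0.0899 0.6132]  nu=[4.0128, 3.6495, 2.2529]  x^+=[1.1079, 1.9777, -0.5611]  P^+=[0.1221 -0.0126 -0.0227; -0.0126 0.1593 -0.0456; -0.0227 -0.0456 0.1331]
step 3: x^-=[1.5309, 2.4932, -0.4672]  P^-=[0.3453 0.0113 -0.0459; 0.0113 0.6214 0.0176; -0.0459 0.0176 0.3234]  S=[0.5227 0.0659 0.0198; 0.0659 0.8418 0.2058; 0.0198 0.2058 0.5866]  K=[0.6456 0.0018 -0.1545; 0.0561 0.7252 0.0473; 0.0641 -0.0801 0.5929]  nu=[1.5213, -4.2630, 0.2521]  x^+=[2.4665, -0.5013, 0.1213]  P^+=[0.1174 -0.0127 -0.0204; -0.0127 0.1561 -0.0429; -0.0204 -0.0429 0.1284]

P_post[0,1] = -0.0127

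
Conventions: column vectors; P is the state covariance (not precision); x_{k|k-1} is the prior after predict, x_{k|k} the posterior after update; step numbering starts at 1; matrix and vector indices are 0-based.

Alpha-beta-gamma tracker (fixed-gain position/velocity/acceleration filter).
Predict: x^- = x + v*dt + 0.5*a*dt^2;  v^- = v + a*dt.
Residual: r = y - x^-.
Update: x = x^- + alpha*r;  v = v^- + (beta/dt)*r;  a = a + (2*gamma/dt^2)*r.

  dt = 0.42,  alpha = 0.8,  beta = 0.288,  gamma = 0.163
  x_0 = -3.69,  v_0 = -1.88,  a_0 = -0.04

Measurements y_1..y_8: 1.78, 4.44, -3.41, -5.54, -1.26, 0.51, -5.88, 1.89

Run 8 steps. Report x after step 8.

x_post = -0.2304

step 1: x_pred=-4.4831  r=6.2631  x^+=0.5274  v^+=2.3979  a^+=11.5347
step 2: x_pred=2.5519  r=1.8881  x^+=4.0624  v^+=8.5372  a^+=15.0241
step 3: x_pred=8.9731  r=-12.3831  x^+=-0.9334  v^+=6.3561  a^+=-7.8608
step 4: x_pred=1.0429  r=-6.5829  x^+=-4.2234  v^+=-1.4594  a^+=-20.0264
step 5: x_pred=-6.6027  r=5.3427  x^+=-2.3285  v^+=-6.2069  a^+=-10.1527
step 6: x_pred=-5.8309  r=6.3409  x^+=-0.7582  v^+=-6.1230  a^+=1.5658
step 7: x_pred=-3.1917  r=-2.6883  x^+=-5.3423  v^+=-7.3087  a^+=-3.4023
step 8: x_pred=-8.7121  r=10.6021  x^+=-0.2304  v^+=-1.4677  a^+=16.1911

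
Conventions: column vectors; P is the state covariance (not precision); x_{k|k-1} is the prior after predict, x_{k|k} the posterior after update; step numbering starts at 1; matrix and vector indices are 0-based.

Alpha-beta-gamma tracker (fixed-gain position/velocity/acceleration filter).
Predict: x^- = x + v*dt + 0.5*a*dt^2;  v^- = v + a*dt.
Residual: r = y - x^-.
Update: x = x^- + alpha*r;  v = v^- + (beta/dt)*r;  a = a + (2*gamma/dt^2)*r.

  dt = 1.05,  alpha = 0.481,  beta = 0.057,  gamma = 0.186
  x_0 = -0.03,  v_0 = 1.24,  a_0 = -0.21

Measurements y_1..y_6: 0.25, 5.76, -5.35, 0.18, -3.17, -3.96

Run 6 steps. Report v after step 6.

step 1: x_pred=1.1562  r=-0.9062  x^+=0.7203  v^+=0.9703  a^+=-0.5158
step 2: x_pred=1.4548  r=4.3052  x^+=3.5256  v^+=0.6624  a^+=0.9368
step 3: x_pred=4.7376  r=-10.0876  x^+=-0.1145  v^+=1.0985  a^+=-2.4669
step 4: x_pred=-0.3209  r=0.5009  x^+=-0.0800  v^+=-1.4645  a^+=-2.2978
step 5: x_pred=-2.8844  r=-0.2856  x^+=-3.0218  v^+=-3.8927  a^+=-2.3942
step 6: x_pred=-8.4289  r=4.4689  x^+=-6.2794  v^+=-6.1641  a^+=-0.8863

v_post = -6.1641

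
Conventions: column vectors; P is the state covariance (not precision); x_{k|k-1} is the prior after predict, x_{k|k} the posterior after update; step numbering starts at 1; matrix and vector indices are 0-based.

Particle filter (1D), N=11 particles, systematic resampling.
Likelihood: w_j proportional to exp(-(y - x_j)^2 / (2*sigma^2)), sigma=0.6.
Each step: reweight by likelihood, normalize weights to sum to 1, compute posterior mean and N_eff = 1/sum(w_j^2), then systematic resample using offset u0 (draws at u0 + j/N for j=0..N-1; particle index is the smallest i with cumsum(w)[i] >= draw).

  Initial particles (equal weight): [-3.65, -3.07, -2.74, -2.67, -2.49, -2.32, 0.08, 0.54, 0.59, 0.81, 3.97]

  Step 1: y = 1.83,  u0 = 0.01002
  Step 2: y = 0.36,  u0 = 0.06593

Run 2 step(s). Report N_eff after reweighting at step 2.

step 1: w=[0.0000, 0.0000, 0.0000, 0.0000, 0.0000, 0.0000, 0.0303, 0.2114, 0.2520, 0.5027, 0.0037]  mean=0.6870  Neff=2.7642  idx=[6, 7, 7, 8, 8, 8, 9, 9, 9, 9, 9]
step 2: w=[0.0957, 0.1020, 0.1020, 0.0992, 0.0992, 0.0992, 0.0806, 0.0806, 0.0806, 0.0806, 0.0806]  mean=0.6196  Neff=10.8791  idx=[0, 1, 2, 3, 4, 5, 6, 7, 8, 9, 10]

N_eff = 10.8791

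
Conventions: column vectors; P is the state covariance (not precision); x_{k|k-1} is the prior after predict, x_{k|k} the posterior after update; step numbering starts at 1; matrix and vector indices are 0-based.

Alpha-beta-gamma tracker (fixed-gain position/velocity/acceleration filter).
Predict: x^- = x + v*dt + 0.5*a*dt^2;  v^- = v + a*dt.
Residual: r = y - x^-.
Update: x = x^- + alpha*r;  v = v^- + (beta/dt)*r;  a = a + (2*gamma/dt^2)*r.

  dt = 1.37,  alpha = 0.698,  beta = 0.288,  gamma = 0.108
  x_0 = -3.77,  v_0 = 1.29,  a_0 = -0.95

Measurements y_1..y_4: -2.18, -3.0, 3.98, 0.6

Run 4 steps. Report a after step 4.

a_post = 0.1534

step 1: x_pred=-2.8942  r=0.7142  x^+=-2.3957  v^+=0.1386  a^+=-0.8678
step 2: x_pred=-3.0201  r=0.0201  x^+=-3.0061  v^+=-1.0460  a^+=-0.8655
step 3: x_pred=-5.2513  r=9.2313  x^+=1.1921  v^+=-0.2911  a^+=0.1969
step 4: x_pred=0.9781  r=-0.3781  x^+=0.7142  v^+=-0.1009  a^+=0.1534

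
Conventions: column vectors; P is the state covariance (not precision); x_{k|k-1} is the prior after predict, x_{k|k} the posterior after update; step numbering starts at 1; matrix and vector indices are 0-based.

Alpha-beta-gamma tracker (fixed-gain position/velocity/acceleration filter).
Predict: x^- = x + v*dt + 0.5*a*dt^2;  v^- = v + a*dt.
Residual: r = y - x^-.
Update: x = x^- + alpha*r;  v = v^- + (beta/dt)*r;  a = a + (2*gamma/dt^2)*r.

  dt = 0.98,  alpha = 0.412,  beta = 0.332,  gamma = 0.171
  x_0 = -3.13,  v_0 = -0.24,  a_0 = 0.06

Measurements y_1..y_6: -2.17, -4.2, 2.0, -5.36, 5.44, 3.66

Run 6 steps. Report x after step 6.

step 1: x_pred=-3.3364  r=1.1664  x^+=-2.8558  v^+=0.2139  a^+=0.4754
step 2: x_pred=-2.4179  r=-1.7821  x^+=-3.1521  v^+=0.0761  a^+=-0.1593
step 3: x_pred=-3.1541  r=5.1541  x^+=-1.0306  v^+=1.6661  a^+=1.6761
step 4: x_pred=1.4070  r=-6.7670  x^+=-1.3810  v^+=1.0162  a^+=-0.7336
step 5: x_pred=-0.7374  r=6.1774  x^+=1.8077  v^+=2.3900  a^+=1.4662
step 6: x_pred=4.8539  r=-1.1939  x^+=4.3620  v^+=3.4224  a^+=1.0410

x_post = 4.3620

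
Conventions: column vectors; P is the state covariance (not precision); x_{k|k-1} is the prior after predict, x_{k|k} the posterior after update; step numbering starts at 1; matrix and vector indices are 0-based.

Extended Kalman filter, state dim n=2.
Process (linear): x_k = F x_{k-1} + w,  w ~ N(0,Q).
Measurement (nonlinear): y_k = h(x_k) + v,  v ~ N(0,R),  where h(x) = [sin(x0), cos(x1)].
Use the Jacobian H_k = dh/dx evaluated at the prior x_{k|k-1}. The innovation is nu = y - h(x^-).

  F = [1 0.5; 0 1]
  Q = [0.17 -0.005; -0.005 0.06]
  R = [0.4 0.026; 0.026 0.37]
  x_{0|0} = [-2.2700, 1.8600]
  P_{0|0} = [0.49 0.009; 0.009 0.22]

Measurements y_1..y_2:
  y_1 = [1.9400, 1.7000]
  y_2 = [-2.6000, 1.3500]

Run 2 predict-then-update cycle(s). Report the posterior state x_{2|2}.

step 1: x^-=[-1.3400, 1.8600]  P^-=[0.7240 0.1140; 0.1140 0.2800]  H_jac=[0.2288 0.0000; 0.0000 -0.9585]  S=[0.4379 0.0010; 0.0010 0.6272]  K=[0.3786 -0.1748; 0.0605 -0.4280]  nu=[2.9135, 1.9852]  x^+=[-0.5839, 1.1868]  P^+=[0.6422 0.0572; 0.0572 0.1636]
step 2: x^-=[0.0095, 1.1868]  P^-=[0.9103 0.1340; 0.1340 0.2236]  H_jac=[1.0000 0.0000; 0.0000 -0.9272]  S=[1.3102 -0.0982; -0.0982 0.5622]  K=[0.6872 -0.1009; 0.0756 -0.3555]  nu=[-2.6095, 0.9753]  x^+=[-1.8821, 0.6427]  P^+=[0.2723 0.0210; 0.0210 0.1397]

x_post = [-1.8821, 0.6427]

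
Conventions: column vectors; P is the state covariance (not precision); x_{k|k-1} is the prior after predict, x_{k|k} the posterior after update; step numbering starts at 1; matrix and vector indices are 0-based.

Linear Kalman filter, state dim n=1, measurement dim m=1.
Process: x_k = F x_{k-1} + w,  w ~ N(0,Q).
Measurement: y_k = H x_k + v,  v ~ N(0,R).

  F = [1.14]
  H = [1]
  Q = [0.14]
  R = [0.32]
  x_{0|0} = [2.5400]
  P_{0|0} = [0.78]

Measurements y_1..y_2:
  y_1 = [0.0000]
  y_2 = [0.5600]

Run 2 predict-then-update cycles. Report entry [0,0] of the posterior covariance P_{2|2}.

P_post[0,0] = 0.1896

step 1: x^-=[2.8956]  P^-=[1.1537]  S=[1.4737]  K=[0.7829]  nu=[-2.8956]  x^+=[0.6288]  P^+=[0.2505]
step 2: x^-=[0.7168]  P^-=[0.4656]  S=[0.7856]  K=[0.5927]  nu=[-0.1568]  x^+=[0.6239]  P^+=[0.1896]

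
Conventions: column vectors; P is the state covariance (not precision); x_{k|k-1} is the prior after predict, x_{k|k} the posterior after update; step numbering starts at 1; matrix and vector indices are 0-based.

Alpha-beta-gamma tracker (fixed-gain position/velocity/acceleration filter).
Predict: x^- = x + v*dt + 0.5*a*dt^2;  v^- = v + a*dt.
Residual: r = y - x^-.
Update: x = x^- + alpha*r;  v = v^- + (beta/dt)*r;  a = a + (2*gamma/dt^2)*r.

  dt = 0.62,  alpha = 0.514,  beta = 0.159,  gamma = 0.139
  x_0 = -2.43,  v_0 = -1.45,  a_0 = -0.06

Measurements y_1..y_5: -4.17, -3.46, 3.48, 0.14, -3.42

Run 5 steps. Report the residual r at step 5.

resid = -8.0393

step 1: x_pred=-3.3405  r=-0.8295  x^+=-3.7669  v^+=-1.6999  a^+=-0.6599
step 2: x_pred=-4.9477  r=1.4877  x^+=-4.1830  v^+=-1.7275  a^+=0.4160
step 3: x_pred=-5.1741  r=8.6541  x^+=-0.7259  v^+=0.7498  a^+=6.6747
step 4: x_pred=1.0218  r=-0.8818  x^+=0.5686  v^+=4.6619  a^+=6.0370
step 5: x_pred=4.6193  r=-8.0393  x^+=0.4871  v^+=6.3432  a^+=0.2229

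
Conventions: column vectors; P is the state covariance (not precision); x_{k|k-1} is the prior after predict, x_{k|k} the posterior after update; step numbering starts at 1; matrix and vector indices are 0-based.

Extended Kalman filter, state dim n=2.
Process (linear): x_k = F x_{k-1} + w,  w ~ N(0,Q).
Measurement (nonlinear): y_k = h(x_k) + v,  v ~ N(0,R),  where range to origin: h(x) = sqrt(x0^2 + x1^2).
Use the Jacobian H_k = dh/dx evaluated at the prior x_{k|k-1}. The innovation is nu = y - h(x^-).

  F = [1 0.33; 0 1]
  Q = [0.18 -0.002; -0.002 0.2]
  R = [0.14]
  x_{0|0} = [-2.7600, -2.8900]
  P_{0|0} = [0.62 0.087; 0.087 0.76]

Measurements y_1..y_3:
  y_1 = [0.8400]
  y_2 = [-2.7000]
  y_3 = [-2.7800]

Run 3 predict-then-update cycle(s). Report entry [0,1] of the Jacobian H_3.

H_jac[0,1] = 0.4695

step 1: x^-=[-3.7137, -2.8900]  P^-=[0.9402 0.3358; 0.3358 0.9600]  H_jac=[-0.7892 -0.6141]  S=[1.4132]  K=[-0.6710; -0.6047]  nu=[-3.8657]  x^+=[-1.1199, -0.5523]  P^+=[0.3039 -0.2376; -0.2376 0.4432]
step 2: x^-=[-1.3021, -0.5523]  P^-=[0.3754 -0.0934; -0.0934 0.6432]  H_jac=[-0.9206 -0.3905]  S=[0.4891]  K=[-0.6320; -0.3378]  nu=[-4.1144]  x^+=[1.2984, 0.8374]  P^+=[0.1800 -0.1978; -0.1978 0.5874]
step 3: x^-=[1.5747, 0.8374]  P^-=[0.2934 -0.0059; -0.0059 0.7874]  H_jac=[0.8829 0.4695]  S=[0.5374]  K=[0.4769; 0.6782]  nu=[-4.5635]  x^+=[-0.6017, -2.2575]  P^+=[0.1712 -0.1797; -0.1797 0.5402]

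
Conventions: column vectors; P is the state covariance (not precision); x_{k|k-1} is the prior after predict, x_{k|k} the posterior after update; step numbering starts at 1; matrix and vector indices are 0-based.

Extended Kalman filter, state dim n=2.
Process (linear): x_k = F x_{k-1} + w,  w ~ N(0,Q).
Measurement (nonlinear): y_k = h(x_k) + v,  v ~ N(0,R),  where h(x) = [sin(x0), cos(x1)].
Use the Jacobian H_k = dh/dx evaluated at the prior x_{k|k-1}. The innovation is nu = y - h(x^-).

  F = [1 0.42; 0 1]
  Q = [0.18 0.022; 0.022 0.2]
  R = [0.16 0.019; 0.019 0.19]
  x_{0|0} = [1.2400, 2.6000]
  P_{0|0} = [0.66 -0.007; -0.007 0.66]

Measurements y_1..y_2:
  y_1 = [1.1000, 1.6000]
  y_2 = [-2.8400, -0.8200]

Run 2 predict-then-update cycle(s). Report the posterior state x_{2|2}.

x_post = [4.5034, 1.3610]

step 1: x^-=[2.3320, 2.6000]  P^-=[0.9505 0.2922; 0.2922 0.8600]  H_jac=[-0.6898 0.0000; 0.0000 -0.5155]  S=[0.6123 0.1229; 0.1229 0.4185]  K=[-1.0612 -0.0483; -0.1239 -1.0229]  nu=[0.3760, 2.4569]  x^+=[1.8144, 0.0404]  P^+=[0.2475 0.0569; 0.0569 0.3816]
step 2: x^-=[1.8313, 0.0404]  P^-=[0.5426 0.2392; 0.2392 0.5816]  H_jac=[-0.2576 0.0000; 0.0000 -0.0404]  S=[0.1960 0.0215; 0.0215 0.1909]  K=[-0.7164 0.0301; -0.3046 -0.0886]  nu=[-3.8063, -1.8192]  x^+=[4.5034, 1.3610]  P^+=[0.4427 0.1957; 0.1957 0.5607]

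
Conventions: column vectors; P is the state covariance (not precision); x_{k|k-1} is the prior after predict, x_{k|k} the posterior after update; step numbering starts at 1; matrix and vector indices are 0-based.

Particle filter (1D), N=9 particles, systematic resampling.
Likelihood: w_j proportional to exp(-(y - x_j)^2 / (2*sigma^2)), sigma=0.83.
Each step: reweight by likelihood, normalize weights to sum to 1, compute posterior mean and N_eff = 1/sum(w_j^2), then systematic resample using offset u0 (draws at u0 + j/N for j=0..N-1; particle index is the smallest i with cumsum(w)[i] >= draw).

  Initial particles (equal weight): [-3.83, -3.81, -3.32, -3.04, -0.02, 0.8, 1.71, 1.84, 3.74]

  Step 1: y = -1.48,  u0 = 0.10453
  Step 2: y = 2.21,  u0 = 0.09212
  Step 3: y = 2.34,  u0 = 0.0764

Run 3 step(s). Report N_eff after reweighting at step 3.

N_eff = 7.3779

step 1: w=[0.0342, 0.0366, 0.1613, 0.3219, 0.4008, 0.0433, 0.0012, 0.0006, 0.0000]  mean=-1.7550  Neff=3.3930  idx=[2, 2, 3, 3, 3, 4, 4, 4, 5]
step 2: w=[0.0000, 0.0000, 0.0000, 0.0000, 0.0000, 0.0853, 0.0853, 0.0853, 0.7442]  mean=0.5902  Neff=1.7373  idx=[6, 7, 8, 8, 8, 8, 8, 8, 8]
step 3: w=[0.0136, 0.0136, 0.1390, 0.1390, 0.1390, 0.1390, 0.1390, 0.1390, 0.1390]  mean=0.7776  Neff=7.3779  idx=[2, 3, 3, 4, 5, 6, 7, 7, 8]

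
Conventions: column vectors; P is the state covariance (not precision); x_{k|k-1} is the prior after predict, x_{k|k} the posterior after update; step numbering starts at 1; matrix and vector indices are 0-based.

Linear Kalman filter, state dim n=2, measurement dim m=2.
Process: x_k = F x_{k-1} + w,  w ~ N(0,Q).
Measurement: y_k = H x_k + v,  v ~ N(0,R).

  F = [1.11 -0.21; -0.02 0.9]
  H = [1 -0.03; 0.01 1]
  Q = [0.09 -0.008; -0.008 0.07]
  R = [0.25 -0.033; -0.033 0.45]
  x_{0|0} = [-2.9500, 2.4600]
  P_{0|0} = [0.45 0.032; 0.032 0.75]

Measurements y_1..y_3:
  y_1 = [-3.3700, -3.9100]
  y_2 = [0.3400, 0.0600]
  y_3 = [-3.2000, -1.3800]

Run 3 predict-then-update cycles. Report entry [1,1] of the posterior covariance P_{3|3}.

P_post[1,1] = 0.1402

step 1: x^-=[-3.7911, 2.2730]  P^-=[0.6626 -0.1276; -0.1276 0.6765]  S=[0.9209 -0.1743; -0.1743 1.1240]  K=[0.7246 0.0047; -0.0484 0.5932]  nu=[0.4893, -6.1451]  x^+=[-3.4653, -1.3962]  P^+=[0.1803 -0.0236; -0.0236 0.2688]
step 2: x^-=[-3.5533, -1.1872]  P^-=[0.3350 -0.0865; -0.0865 0.2886]  S=[0.5904 -0.1248; -0.1248 0.7369]  K=[0.5682 -0.0166; -0.0815 0.3767]  nu=[3.8577, 1.2828]  x^+=[-1.3825, -1.0186]  P^+=[0.1418 -0.0276; -0.0276 0.1725]
step 3: x^-=[-1.3207, -0.8891]  P^-=[0.2852 -0.0715; -0.0715 0.2108]  S=[0.5397 -0.1079; -0.1079 0.6594]  K=[0.5289 -0.0175; -0.0832 0.3049]  nu=[-1.9060, -0.4777]  x^+=[-2.3204, -0.8762]  P^+=[0.1320 -0.0267; -0.0267 0.1402]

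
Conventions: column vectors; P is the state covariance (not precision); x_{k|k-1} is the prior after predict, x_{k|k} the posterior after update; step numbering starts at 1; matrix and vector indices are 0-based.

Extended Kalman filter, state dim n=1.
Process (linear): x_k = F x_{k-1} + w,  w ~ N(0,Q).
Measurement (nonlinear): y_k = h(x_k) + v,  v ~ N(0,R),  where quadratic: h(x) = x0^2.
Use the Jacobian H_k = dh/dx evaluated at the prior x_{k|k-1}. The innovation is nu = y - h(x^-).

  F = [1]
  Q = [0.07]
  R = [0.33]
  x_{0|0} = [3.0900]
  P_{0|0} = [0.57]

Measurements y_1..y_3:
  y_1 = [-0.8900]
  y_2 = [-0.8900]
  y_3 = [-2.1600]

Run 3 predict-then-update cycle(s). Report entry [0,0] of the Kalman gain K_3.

K[0,0] = 0.2650

step 1: x^-=[3.0900]  P^-=[0.6400]  H_jac=[6.1800]  S=[24.7731]  K=[0.1597]  nu=[-10.4381]  x^+=[1.4235]  P^+=[0.0085]
step 2: x^-=[1.4235]  P^-=[0.0785]  H_jac=[2.8470]  S=[0.9665]  K=[0.2313]  nu=[-2.9163]  x^+=[0.7489]  P^+=[0.0268]
step 3: x^-=[0.7489]  P^-=[0.0968]  H_jac=[1.4978]  S=[0.5472]  K=[0.2650]  nu=[-2.7208]  x^+=[0.0279]  P^+=[0.0584]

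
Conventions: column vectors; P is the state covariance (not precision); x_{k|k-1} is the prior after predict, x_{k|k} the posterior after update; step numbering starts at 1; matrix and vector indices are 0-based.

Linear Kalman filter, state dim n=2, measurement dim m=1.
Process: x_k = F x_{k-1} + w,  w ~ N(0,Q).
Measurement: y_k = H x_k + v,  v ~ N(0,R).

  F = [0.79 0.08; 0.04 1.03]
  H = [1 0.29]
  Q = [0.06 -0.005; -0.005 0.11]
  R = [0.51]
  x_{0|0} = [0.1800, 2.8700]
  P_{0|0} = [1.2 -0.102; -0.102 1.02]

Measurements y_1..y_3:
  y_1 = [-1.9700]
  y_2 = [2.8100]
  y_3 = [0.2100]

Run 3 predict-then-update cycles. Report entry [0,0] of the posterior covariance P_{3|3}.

step 1: x^-=[0.3718, 2.9633]  P^-=[0.8026 0.0336; 0.0336 1.1856]  S=[1.4318]  K=[0.5673; 0.2636]  nu=[-3.2012]  x^+=[-1.4444, 2.1193]  P^+=[0.3417 -0.1805; -0.1805 1.0861]
step 2: x^-=[-0.9715, 2.1251]  P^-=[0.2574 -0.0522; -0.0522 1.2479]  S=[0.8421]  K=[0.2877; 0.3678]  nu=[3.1652]  x^+=[-0.0609, 3.2894]  P^+=[0.1877 -0.1413; -0.1413 1.1340]
step 3: x^-=[0.2150, 3.3856]  P^-=[0.1665 -0.0210; -0.0210 1.3017]  S=[0.7738]  K=[0.2073; 0.4607]  nu=[-0.9869]  x^+=[0.0104, 2.9310]  P^+=[0.1333 -0.0949; -0.0949 1.1375]

P_post[0,0] = 0.1333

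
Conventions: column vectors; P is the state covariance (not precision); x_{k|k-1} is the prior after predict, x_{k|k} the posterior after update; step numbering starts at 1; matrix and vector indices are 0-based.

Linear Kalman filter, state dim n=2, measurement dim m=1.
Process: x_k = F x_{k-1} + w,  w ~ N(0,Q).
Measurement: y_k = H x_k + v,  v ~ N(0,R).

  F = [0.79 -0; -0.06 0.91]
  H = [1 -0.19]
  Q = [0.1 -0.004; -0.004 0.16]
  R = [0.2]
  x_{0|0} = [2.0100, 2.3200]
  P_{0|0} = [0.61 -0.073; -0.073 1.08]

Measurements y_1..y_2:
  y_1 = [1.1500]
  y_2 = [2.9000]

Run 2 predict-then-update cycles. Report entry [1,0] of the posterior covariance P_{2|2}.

step 1: x^-=[1.5879, 1.9906]  P^-=[0.4807 -0.0854; -0.0854 1.0645]  S=[0.7516]  K=[0.6612; -0.3827]  nu=[-0.0597]  x^+=[1.5484, 2.0134]  P^+=[0.1521 0.1048; 0.1048 0.9544]
step 2: x^-=[1.2233, 1.7393]  P^-=[0.1950 0.0641; 0.0641 0.9395]  S=[0.4045]  K=[0.4518; -0.2827]  nu=[2.0072]  x^+=[2.1302, 1.1718]  P^+=[0.1124 0.1158; 0.1158 0.9071]

P_post[1,0] = 0.1158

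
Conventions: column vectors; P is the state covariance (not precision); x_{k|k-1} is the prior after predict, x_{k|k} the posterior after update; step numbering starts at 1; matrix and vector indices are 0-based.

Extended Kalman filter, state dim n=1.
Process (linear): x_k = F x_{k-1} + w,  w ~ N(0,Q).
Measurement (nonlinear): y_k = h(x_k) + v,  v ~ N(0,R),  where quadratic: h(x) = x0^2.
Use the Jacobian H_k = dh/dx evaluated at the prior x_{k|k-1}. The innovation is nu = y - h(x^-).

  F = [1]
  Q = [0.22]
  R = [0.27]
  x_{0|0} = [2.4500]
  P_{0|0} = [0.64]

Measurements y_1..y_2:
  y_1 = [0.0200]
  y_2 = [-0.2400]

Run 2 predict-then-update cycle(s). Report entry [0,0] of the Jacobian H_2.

step 1: x^-=[2.4500]  P^-=[0.8600]  H_jac=[4.9000]  S=[20.9186]  K=[0.2014]  nu=[-5.9825]  x^+=[1.2448]  P^+=[0.0111]
step 2: x^-=[1.2448]  P^-=[0.2311]  H_jac=[2.4897]  S=[1.7025]  K=[0.3380]  nu=[-1.7896]  x^+=[0.6400]  P^+=[0.0367]

H_jac[0,0] = 2.4897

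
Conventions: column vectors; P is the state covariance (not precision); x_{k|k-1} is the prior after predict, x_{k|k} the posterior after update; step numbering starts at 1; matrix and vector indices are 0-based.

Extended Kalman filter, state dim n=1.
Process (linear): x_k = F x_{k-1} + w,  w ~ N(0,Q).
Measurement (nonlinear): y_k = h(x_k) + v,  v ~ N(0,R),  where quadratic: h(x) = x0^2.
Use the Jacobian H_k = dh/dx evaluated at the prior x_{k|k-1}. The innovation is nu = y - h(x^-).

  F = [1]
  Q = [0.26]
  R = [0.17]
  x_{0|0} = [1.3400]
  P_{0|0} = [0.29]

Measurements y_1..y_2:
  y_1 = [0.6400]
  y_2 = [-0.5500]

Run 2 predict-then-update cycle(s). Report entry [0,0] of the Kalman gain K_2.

step 1: x^-=[1.3400]  P^-=[0.5500]  H_jac=[2.6800]  S=[4.1203]  K=[0.3577]  nu=[-1.1556]  x^+=[0.9266]  P^+=[0.0227]
step 2: x^-=[0.9266]  P^-=[0.2827]  H_jac=[1.8532]  S=[1.1409]  K=[0.4592]  nu=[-1.4086]  x^+=[0.2798]  P^+=[0.0421]

K[0,0] = 0.4592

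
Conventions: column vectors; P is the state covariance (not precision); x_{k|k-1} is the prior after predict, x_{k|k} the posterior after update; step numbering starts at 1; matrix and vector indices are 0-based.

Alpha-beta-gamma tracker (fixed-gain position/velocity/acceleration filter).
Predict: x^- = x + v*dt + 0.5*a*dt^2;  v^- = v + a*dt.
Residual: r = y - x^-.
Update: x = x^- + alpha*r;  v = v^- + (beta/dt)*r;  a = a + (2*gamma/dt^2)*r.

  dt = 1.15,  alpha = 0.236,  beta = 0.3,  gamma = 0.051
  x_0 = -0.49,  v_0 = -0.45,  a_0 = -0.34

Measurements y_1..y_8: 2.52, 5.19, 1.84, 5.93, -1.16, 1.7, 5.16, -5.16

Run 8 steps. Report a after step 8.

a_post = -1.0185

step 1: x_pred=-1.2323  r=3.7523  x^+=-0.3468  v^+=0.1379  a^+=-0.0506
step 2: x_pred=-0.2217  r=5.4117  x^+=1.0555  v^+=1.4914  a^+=0.3668
step 3: x_pred=3.0132  r=-1.1732  x^+=2.7363  v^+=1.6072  a^+=0.2763
step 4: x_pred=4.7673  r=1.1627  x^+=5.0417  v^+=2.2283  a^+=0.3660
step 5: x_pred=7.8462  r=-9.0062  x^+=5.7207  v^+=0.2997  a^+=-0.3286
step 6: x_pred=5.8481  r=-4.1481  x^+=4.8691  v^+=-1.1603  a^+=-0.6486
step 7: x_pred=3.1059  r=2.0541  x^+=3.5907  v^+=-1.3703  a^+=-0.4901
step 8: x_pred=1.6907  r=-6.8507  x^+=0.0739  v^+=-3.7211  a^+=-1.0185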